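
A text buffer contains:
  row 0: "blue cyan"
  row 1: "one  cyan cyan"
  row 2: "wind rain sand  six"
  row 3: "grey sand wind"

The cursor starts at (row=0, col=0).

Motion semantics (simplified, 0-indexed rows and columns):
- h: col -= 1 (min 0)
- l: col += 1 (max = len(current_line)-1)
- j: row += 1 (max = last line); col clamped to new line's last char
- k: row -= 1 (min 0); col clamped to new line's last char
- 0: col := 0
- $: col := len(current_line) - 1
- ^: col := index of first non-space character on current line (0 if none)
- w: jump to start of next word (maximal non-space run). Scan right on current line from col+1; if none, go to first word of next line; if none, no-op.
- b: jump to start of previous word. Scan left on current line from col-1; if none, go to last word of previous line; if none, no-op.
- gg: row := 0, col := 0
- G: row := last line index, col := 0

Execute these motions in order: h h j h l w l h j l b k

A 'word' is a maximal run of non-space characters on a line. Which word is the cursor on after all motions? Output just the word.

Answer: cyan

Derivation:
After 1 (h): row=0 col=0 char='b'
After 2 (h): row=0 col=0 char='b'
After 3 (j): row=1 col=0 char='o'
After 4 (h): row=1 col=0 char='o'
After 5 (l): row=1 col=1 char='n'
After 6 (w): row=1 col=5 char='c'
After 7 (l): row=1 col=6 char='y'
After 8 (h): row=1 col=5 char='c'
After 9 (j): row=2 col=5 char='r'
After 10 (l): row=2 col=6 char='a'
After 11 (b): row=2 col=5 char='r'
After 12 (k): row=1 col=5 char='c'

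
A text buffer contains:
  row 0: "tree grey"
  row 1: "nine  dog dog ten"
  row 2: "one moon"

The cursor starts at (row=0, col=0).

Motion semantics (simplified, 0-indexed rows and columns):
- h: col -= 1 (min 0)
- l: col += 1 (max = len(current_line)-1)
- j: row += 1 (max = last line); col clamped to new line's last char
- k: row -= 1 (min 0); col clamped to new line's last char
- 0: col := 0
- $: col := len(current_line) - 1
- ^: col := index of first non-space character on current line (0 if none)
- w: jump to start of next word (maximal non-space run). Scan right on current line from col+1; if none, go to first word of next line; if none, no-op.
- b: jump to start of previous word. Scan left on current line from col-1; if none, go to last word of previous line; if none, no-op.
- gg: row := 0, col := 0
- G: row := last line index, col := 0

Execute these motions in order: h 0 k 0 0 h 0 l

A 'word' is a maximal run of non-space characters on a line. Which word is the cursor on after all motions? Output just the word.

After 1 (h): row=0 col=0 char='t'
After 2 (0): row=0 col=0 char='t'
After 3 (k): row=0 col=0 char='t'
After 4 (0): row=0 col=0 char='t'
After 5 (0): row=0 col=0 char='t'
After 6 (h): row=0 col=0 char='t'
After 7 (0): row=0 col=0 char='t'
After 8 (l): row=0 col=1 char='r'

Answer: tree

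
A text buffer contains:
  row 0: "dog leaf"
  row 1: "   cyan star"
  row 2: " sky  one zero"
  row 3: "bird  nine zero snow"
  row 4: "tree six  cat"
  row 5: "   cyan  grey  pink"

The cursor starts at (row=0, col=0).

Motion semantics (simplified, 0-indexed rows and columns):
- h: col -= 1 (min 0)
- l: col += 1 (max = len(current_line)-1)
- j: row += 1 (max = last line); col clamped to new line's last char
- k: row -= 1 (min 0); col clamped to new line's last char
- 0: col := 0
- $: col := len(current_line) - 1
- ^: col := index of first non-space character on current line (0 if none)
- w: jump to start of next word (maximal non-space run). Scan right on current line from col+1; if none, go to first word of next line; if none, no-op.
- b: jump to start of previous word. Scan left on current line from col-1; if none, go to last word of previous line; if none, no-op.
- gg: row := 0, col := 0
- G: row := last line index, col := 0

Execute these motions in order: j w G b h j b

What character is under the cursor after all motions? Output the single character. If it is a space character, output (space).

Answer: c

Derivation:
After 1 (j): row=1 col=0 char='_'
After 2 (w): row=1 col=3 char='c'
After 3 (G): row=5 col=0 char='_'
After 4 (b): row=4 col=10 char='c'
After 5 (h): row=4 col=9 char='_'
After 6 (j): row=5 col=9 char='g'
After 7 (b): row=5 col=3 char='c'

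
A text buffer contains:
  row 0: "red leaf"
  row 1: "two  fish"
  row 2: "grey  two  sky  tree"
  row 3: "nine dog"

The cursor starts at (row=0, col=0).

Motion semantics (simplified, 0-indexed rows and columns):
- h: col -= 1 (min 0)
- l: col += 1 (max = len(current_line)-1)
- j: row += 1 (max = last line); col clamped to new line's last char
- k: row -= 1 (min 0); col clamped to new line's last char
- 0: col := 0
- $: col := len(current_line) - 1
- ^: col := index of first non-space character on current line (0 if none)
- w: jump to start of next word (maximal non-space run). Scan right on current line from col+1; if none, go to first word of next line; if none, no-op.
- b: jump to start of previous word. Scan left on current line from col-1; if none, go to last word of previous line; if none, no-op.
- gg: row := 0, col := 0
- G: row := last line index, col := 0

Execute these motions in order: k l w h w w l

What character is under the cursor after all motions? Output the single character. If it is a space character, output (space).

Answer: w

Derivation:
After 1 (k): row=0 col=0 char='r'
After 2 (l): row=0 col=1 char='e'
After 3 (w): row=0 col=4 char='l'
After 4 (h): row=0 col=3 char='_'
After 5 (w): row=0 col=4 char='l'
After 6 (w): row=1 col=0 char='t'
After 7 (l): row=1 col=1 char='w'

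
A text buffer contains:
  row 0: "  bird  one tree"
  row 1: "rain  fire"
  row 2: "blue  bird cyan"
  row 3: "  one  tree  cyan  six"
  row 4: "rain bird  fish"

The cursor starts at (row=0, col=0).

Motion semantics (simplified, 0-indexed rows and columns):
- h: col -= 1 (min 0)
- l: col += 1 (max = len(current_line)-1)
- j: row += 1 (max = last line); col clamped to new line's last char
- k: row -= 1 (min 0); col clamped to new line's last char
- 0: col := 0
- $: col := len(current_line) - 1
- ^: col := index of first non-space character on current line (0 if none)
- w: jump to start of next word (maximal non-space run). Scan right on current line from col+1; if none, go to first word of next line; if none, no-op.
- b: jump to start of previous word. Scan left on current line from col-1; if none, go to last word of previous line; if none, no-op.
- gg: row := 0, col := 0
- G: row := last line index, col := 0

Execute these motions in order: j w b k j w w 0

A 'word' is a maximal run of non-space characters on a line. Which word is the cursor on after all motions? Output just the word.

After 1 (j): row=1 col=0 char='r'
After 2 (w): row=1 col=6 char='f'
After 3 (b): row=1 col=0 char='r'
After 4 (k): row=0 col=0 char='_'
After 5 (j): row=1 col=0 char='r'
After 6 (w): row=1 col=6 char='f'
After 7 (w): row=2 col=0 char='b'
After 8 (0): row=2 col=0 char='b'

Answer: blue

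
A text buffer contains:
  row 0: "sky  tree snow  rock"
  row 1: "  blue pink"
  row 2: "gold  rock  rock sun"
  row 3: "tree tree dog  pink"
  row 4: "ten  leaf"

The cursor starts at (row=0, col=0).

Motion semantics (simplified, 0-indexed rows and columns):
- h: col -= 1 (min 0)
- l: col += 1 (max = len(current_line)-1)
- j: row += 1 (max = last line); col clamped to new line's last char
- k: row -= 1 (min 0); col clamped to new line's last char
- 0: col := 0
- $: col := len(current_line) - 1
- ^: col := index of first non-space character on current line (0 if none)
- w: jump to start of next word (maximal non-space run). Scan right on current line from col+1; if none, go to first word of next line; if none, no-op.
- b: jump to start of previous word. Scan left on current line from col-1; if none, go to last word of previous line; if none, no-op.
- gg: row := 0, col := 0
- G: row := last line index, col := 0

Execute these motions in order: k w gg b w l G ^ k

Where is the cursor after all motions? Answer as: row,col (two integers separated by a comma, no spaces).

Answer: 3,0

Derivation:
After 1 (k): row=0 col=0 char='s'
After 2 (w): row=0 col=5 char='t'
After 3 (gg): row=0 col=0 char='s'
After 4 (b): row=0 col=0 char='s'
After 5 (w): row=0 col=5 char='t'
After 6 (l): row=0 col=6 char='r'
After 7 (G): row=4 col=0 char='t'
After 8 (^): row=4 col=0 char='t'
After 9 (k): row=3 col=0 char='t'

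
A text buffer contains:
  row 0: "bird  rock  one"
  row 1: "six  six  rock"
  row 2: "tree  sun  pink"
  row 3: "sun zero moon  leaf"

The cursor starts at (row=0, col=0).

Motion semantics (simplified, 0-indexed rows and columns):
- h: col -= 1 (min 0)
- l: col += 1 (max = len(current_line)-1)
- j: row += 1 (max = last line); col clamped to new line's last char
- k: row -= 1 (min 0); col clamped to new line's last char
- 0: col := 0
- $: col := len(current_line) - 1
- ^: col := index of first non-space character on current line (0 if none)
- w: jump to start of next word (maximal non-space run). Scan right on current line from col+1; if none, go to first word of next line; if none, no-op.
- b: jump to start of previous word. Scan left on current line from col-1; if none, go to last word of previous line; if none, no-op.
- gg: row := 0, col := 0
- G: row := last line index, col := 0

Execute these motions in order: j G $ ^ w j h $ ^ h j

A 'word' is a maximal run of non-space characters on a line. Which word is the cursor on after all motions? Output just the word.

Answer: sun

Derivation:
After 1 (j): row=1 col=0 char='s'
After 2 (G): row=3 col=0 char='s'
After 3 ($): row=3 col=18 char='f'
After 4 (^): row=3 col=0 char='s'
After 5 (w): row=3 col=4 char='z'
After 6 (j): row=3 col=4 char='z'
After 7 (h): row=3 col=3 char='_'
After 8 ($): row=3 col=18 char='f'
After 9 (^): row=3 col=0 char='s'
After 10 (h): row=3 col=0 char='s'
After 11 (j): row=3 col=0 char='s'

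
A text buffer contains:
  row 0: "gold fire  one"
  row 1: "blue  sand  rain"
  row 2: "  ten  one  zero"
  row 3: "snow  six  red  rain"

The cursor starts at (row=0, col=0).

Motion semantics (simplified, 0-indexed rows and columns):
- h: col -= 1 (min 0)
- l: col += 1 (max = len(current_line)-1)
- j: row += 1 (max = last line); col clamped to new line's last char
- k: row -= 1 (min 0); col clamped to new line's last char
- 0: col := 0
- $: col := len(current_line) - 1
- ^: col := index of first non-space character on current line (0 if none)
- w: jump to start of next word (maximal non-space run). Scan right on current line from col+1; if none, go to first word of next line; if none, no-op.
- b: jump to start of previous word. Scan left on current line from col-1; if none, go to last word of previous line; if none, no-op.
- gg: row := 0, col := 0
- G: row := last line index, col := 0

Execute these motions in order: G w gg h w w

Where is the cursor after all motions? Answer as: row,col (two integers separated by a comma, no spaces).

After 1 (G): row=3 col=0 char='s'
After 2 (w): row=3 col=6 char='s'
After 3 (gg): row=0 col=0 char='g'
After 4 (h): row=0 col=0 char='g'
After 5 (w): row=0 col=5 char='f'
After 6 (w): row=0 col=11 char='o'

Answer: 0,11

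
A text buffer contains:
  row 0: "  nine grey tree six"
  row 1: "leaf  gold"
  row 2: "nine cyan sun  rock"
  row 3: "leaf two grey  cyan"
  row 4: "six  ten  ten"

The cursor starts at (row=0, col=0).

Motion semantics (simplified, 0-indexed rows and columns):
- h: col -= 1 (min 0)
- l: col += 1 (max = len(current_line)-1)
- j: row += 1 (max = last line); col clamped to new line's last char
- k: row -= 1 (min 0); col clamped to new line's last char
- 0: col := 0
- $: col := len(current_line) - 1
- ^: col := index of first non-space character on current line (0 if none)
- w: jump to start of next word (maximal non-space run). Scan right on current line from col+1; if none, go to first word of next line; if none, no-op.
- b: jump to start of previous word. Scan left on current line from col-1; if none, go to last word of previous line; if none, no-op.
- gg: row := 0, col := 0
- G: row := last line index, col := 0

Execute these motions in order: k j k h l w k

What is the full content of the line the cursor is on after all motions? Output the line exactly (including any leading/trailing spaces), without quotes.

Answer:   nine grey tree six

Derivation:
After 1 (k): row=0 col=0 char='_'
After 2 (j): row=1 col=0 char='l'
After 3 (k): row=0 col=0 char='_'
After 4 (h): row=0 col=0 char='_'
After 5 (l): row=0 col=1 char='_'
After 6 (w): row=0 col=2 char='n'
After 7 (k): row=0 col=2 char='n'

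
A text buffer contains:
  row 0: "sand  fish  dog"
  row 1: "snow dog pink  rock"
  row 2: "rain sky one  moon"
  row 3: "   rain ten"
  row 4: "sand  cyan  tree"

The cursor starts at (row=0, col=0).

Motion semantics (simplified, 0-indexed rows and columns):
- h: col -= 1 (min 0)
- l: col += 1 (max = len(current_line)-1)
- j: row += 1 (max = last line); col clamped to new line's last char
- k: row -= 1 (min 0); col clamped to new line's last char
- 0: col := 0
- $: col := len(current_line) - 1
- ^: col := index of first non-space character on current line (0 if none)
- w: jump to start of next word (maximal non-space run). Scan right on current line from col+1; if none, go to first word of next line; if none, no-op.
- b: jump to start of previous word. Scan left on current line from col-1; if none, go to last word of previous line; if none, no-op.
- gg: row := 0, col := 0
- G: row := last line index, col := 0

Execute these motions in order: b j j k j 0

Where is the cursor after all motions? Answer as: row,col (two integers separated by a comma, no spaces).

After 1 (b): row=0 col=0 char='s'
After 2 (j): row=1 col=0 char='s'
After 3 (j): row=2 col=0 char='r'
After 4 (k): row=1 col=0 char='s'
After 5 (j): row=2 col=0 char='r'
After 6 (0): row=2 col=0 char='r'

Answer: 2,0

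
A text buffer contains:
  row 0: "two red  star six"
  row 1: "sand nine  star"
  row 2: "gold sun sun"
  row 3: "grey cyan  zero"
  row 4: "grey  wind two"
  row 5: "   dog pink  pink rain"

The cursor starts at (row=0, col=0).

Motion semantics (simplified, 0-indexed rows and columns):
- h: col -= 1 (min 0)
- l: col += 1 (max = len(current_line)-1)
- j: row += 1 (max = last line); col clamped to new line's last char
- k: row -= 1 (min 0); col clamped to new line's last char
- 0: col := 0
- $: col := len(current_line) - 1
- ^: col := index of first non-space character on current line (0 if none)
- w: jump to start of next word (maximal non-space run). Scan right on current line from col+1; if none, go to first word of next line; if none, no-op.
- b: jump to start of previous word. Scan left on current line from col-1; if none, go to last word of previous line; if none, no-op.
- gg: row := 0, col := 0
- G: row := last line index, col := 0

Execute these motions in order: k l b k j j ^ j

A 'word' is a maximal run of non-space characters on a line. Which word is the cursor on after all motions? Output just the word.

After 1 (k): row=0 col=0 char='t'
After 2 (l): row=0 col=1 char='w'
After 3 (b): row=0 col=0 char='t'
After 4 (k): row=0 col=0 char='t'
After 5 (j): row=1 col=0 char='s'
After 6 (j): row=2 col=0 char='g'
After 7 (^): row=2 col=0 char='g'
After 8 (j): row=3 col=0 char='g'

Answer: grey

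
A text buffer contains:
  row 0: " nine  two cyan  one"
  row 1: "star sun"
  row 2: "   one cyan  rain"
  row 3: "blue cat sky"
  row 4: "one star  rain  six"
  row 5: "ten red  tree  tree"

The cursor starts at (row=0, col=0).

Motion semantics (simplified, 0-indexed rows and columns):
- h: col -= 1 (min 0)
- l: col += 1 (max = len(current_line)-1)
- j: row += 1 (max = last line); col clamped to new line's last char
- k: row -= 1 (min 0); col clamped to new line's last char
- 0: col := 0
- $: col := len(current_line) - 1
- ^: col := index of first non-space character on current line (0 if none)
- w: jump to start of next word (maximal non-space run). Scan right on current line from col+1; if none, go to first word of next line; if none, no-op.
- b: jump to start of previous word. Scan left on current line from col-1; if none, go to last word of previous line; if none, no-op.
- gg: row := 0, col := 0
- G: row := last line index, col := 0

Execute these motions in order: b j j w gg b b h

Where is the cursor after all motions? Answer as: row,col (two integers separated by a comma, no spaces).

Answer: 0,0

Derivation:
After 1 (b): row=0 col=0 char='_'
After 2 (j): row=1 col=0 char='s'
After 3 (j): row=2 col=0 char='_'
After 4 (w): row=2 col=3 char='o'
After 5 (gg): row=0 col=0 char='_'
After 6 (b): row=0 col=0 char='_'
After 7 (b): row=0 col=0 char='_'
After 8 (h): row=0 col=0 char='_'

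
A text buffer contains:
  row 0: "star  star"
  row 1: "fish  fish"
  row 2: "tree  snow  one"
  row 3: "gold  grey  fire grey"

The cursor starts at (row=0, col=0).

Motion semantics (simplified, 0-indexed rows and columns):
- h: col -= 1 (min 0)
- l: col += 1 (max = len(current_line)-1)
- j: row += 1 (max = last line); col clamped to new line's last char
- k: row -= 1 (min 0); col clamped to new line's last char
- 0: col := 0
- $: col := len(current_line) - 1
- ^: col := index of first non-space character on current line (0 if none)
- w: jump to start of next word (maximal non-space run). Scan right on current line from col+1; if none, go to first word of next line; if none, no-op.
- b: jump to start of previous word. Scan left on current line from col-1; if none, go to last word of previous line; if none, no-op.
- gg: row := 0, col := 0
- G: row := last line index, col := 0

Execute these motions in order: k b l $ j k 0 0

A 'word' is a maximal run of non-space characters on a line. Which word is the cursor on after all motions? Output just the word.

After 1 (k): row=0 col=0 char='s'
After 2 (b): row=0 col=0 char='s'
After 3 (l): row=0 col=1 char='t'
After 4 ($): row=0 col=9 char='r'
After 5 (j): row=1 col=9 char='h'
After 6 (k): row=0 col=9 char='r'
After 7 (0): row=0 col=0 char='s'
After 8 (0): row=0 col=0 char='s'

Answer: star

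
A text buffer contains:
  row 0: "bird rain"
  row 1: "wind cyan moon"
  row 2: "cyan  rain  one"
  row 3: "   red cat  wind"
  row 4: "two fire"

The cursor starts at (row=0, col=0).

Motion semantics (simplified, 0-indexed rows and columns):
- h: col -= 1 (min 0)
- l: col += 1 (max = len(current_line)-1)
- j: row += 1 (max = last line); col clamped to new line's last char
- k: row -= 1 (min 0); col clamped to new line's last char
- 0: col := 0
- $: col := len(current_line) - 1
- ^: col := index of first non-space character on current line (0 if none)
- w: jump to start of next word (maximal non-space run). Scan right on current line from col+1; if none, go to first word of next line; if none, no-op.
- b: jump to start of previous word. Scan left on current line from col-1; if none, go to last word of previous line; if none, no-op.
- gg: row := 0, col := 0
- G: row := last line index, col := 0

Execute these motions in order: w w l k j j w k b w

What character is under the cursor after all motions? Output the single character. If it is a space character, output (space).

After 1 (w): row=0 col=5 char='r'
After 2 (w): row=1 col=0 char='w'
After 3 (l): row=1 col=1 char='i'
After 4 (k): row=0 col=1 char='i'
After 5 (j): row=1 col=1 char='i'
After 6 (j): row=2 col=1 char='y'
After 7 (w): row=2 col=6 char='r'
After 8 (k): row=1 col=6 char='y'
After 9 (b): row=1 col=5 char='c'
After 10 (w): row=1 col=10 char='m'

Answer: m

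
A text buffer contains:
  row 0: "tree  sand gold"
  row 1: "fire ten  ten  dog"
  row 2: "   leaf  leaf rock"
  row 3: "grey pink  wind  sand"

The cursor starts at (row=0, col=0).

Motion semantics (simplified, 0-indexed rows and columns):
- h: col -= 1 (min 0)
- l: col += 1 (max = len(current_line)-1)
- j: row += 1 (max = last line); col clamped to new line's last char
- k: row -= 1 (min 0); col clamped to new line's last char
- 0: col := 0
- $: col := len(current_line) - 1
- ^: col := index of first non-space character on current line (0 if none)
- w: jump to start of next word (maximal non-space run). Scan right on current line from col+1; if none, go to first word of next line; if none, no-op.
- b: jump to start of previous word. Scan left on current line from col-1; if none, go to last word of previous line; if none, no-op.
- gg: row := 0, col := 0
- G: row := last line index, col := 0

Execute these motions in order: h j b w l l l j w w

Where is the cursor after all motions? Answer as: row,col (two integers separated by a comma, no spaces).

After 1 (h): row=0 col=0 char='t'
After 2 (j): row=1 col=0 char='f'
After 3 (b): row=0 col=11 char='g'
After 4 (w): row=1 col=0 char='f'
After 5 (l): row=1 col=1 char='i'
After 6 (l): row=1 col=2 char='r'
After 7 (l): row=1 col=3 char='e'
After 8 (j): row=2 col=3 char='l'
After 9 (w): row=2 col=9 char='l'
After 10 (w): row=2 col=14 char='r'

Answer: 2,14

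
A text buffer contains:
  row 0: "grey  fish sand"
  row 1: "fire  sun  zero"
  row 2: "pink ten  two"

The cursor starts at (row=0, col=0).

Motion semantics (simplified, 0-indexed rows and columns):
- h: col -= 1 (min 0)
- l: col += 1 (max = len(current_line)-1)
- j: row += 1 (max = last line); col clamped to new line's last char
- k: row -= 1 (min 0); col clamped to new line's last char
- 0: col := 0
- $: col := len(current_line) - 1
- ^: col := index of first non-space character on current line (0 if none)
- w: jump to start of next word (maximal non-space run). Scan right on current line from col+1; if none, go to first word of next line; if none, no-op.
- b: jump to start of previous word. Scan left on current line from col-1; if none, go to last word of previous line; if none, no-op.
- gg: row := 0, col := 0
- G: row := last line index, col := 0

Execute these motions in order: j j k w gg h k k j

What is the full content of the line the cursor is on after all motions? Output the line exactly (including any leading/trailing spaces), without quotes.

Answer: fire  sun  zero

Derivation:
After 1 (j): row=1 col=0 char='f'
After 2 (j): row=2 col=0 char='p'
After 3 (k): row=1 col=0 char='f'
After 4 (w): row=1 col=6 char='s'
After 5 (gg): row=0 col=0 char='g'
After 6 (h): row=0 col=0 char='g'
After 7 (k): row=0 col=0 char='g'
After 8 (k): row=0 col=0 char='g'
After 9 (j): row=1 col=0 char='f'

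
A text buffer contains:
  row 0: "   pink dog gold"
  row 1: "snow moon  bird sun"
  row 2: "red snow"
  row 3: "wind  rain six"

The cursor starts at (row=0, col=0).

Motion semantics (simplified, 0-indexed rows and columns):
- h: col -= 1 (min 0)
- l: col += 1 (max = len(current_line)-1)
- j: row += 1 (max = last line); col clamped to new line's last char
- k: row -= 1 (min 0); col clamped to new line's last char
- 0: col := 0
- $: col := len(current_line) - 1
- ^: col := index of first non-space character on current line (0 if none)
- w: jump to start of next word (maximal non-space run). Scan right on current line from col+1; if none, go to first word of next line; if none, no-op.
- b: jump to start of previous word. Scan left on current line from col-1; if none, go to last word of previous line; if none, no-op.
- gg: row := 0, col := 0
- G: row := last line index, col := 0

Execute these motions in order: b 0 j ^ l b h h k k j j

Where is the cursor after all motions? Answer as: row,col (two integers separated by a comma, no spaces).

Answer: 2,0

Derivation:
After 1 (b): row=0 col=0 char='_'
After 2 (0): row=0 col=0 char='_'
After 3 (j): row=1 col=0 char='s'
After 4 (^): row=1 col=0 char='s'
After 5 (l): row=1 col=1 char='n'
After 6 (b): row=1 col=0 char='s'
After 7 (h): row=1 col=0 char='s'
After 8 (h): row=1 col=0 char='s'
After 9 (k): row=0 col=0 char='_'
After 10 (k): row=0 col=0 char='_'
After 11 (j): row=1 col=0 char='s'
After 12 (j): row=2 col=0 char='r'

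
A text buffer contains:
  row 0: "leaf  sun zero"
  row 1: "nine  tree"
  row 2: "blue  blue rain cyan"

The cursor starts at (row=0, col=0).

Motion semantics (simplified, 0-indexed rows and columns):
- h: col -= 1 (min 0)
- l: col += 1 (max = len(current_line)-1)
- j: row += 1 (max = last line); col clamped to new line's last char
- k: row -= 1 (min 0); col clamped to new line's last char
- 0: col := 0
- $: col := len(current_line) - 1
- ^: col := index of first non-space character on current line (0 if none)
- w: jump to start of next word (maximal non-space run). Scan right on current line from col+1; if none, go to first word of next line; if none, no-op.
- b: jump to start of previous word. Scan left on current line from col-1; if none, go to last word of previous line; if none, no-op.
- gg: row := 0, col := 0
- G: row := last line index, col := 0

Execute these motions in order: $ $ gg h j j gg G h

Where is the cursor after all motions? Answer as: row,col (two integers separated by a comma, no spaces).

Answer: 2,0

Derivation:
After 1 ($): row=0 col=13 char='o'
After 2 ($): row=0 col=13 char='o'
After 3 (gg): row=0 col=0 char='l'
After 4 (h): row=0 col=0 char='l'
After 5 (j): row=1 col=0 char='n'
After 6 (j): row=2 col=0 char='b'
After 7 (gg): row=0 col=0 char='l'
After 8 (G): row=2 col=0 char='b'
After 9 (h): row=2 col=0 char='b'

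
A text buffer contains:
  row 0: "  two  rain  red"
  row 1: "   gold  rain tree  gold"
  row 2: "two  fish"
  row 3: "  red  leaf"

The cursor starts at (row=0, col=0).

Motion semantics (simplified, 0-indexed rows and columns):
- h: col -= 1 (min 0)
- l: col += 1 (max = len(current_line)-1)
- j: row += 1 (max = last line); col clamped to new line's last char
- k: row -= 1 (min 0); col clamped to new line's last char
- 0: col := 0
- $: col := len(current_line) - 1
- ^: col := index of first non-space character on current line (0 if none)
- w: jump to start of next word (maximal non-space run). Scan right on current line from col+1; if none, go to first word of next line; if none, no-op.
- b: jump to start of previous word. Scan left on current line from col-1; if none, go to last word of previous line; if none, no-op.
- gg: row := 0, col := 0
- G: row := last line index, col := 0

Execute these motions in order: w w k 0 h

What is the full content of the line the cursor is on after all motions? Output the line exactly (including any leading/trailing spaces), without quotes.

After 1 (w): row=0 col=2 char='t'
After 2 (w): row=0 col=7 char='r'
After 3 (k): row=0 col=7 char='r'
After 4 (0): row=0 col=0 char='_'
After 5 (h): row=0 col=0 char='_'

Answer:   two  rain  red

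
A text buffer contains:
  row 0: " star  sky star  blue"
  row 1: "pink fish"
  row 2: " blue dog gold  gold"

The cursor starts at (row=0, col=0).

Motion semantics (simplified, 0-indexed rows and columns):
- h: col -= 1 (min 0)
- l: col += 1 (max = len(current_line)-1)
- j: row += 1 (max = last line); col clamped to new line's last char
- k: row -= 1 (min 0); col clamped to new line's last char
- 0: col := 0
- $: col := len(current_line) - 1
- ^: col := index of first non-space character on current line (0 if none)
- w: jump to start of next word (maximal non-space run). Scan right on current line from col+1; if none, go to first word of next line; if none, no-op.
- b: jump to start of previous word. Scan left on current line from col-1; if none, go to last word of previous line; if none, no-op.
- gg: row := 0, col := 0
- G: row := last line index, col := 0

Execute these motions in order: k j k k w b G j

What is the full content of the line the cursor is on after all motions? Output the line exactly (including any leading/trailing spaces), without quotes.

After 1 (k): row=0 col=0 char='_'
After 2 (j): row=1 col=0 char='p'
After 3 (k): row=0 col=0 char='_'
After 4 (k): row=0 col=0 char='_'
After 5 (w): row=0 col=1 char='s'
After 6 (b): row=0 col=1 char='s'
After 7 (G): row=2 col=0 char='_'
After 8 (j): row=2 col=0 char='_'

Answer:  blue dog gold  gold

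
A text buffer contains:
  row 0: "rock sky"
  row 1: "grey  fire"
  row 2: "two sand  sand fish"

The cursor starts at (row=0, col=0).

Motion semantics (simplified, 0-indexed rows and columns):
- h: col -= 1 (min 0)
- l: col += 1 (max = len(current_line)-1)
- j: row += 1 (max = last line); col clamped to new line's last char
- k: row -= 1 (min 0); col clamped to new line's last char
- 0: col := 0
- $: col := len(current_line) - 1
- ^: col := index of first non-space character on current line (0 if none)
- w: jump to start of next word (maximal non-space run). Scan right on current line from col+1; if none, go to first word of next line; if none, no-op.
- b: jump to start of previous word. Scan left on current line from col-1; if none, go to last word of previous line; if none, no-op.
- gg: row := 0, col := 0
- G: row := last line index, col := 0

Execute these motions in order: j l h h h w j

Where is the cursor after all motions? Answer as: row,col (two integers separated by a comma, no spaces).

Answer: 2,6

Derivation:
After 1 (j): row=1 col=0 char='g'
After 2 (l): row=1 col=1 char='r'
After 3 (h): row=1 col=0 char='g'
After 4 (h): row=1 col=0 char='g'
After 5 (h): row=1 col=0 char='g'
After 6 (w): row=1 col=6 char='f'
After 7 (j): row=2 col=6 char='n'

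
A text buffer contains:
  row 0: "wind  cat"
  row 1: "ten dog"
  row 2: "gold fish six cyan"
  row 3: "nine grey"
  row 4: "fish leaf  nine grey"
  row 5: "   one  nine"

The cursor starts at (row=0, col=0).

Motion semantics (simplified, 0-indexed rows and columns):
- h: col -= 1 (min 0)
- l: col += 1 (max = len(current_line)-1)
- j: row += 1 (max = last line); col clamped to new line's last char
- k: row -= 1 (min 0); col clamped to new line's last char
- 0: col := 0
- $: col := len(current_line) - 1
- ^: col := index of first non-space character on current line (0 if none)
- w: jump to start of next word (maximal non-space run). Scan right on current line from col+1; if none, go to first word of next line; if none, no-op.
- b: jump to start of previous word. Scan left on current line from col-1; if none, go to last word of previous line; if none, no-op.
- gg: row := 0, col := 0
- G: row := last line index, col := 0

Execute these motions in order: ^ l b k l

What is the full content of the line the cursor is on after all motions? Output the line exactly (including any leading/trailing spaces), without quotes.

Answer: wind  cat

Derivation:
After 1 (^): row=0 col=0 char='w'
After 2 (l): row=0 col=1 char='i'
After 3 (b): row=0 col=0 char='w'
After 4 (k): row=0 col=0 char='w'
After 5 (l): row=0 col=1 char='i'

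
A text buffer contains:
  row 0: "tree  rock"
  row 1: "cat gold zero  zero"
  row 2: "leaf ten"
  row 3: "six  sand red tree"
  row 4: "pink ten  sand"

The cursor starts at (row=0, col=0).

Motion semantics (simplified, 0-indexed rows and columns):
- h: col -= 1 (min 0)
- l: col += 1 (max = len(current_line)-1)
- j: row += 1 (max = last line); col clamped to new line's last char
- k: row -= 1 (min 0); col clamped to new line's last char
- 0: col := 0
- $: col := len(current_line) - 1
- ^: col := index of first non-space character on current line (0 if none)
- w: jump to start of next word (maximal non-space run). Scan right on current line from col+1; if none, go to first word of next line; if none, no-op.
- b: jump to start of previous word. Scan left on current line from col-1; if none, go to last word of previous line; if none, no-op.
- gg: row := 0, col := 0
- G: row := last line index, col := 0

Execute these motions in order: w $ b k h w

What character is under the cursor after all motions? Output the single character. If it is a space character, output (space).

Answer: r

Derivation:
After 1 (w): row=0 col=6 char='r'
After 2 ($): row=0 col=9 char='k'
After 3 (b): row=0 col=6 char='r'
After 4 (k): row=0 col=6 char='r'
After 5 (h): row=0 col=5 char='_'
After 6 (w): row=0 col=6 char='r'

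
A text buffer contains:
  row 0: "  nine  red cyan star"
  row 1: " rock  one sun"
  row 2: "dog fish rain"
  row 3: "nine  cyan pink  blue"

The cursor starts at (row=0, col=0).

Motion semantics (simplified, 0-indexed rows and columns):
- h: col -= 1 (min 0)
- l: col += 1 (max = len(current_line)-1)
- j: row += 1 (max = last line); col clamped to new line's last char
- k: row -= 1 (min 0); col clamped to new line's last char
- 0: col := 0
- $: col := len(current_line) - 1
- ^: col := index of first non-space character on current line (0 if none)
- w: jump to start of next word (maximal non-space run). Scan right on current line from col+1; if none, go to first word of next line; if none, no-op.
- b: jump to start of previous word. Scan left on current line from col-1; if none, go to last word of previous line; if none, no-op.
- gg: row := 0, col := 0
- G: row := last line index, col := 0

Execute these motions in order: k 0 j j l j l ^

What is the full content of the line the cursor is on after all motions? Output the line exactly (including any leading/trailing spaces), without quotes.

Answer: nine  cyan pink  blue

Derivation:
After 1 (k): row=0 col=0 char='_'
After 2 (0): row=0 col=0 char='_'
After 3 (j): row=1 col=0 char='_'
After 4 (j): row=2 col=0 char='d'
After 5 (l): row=2 col=1 char='o'
After 6 (j): row=3 col=1 char='i'
After 7 (l): row=3 col=2 char='n'
After 8 (^): row=3 col=0 char='n'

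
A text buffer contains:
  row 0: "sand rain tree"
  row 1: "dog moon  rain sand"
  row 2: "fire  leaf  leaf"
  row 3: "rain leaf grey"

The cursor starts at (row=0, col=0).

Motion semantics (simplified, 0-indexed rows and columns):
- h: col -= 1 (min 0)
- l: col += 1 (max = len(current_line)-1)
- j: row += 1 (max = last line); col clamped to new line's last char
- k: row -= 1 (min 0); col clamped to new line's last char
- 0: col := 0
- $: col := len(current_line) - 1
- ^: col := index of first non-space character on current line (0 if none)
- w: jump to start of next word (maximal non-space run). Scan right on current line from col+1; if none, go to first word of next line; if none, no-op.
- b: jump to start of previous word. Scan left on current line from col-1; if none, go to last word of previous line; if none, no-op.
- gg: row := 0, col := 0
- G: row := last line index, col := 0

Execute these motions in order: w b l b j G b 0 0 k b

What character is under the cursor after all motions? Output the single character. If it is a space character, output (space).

Answer: t

Derivation:
After 1 (w): row=0 col=5 char='r'
After 2 (b): row=0 col=0 char='s'
After 3 (l): row=0 col=1 char='a'
After 4 (b): row=0 col=0 char='s'
After 5 (j): row=1 col=0 char='d'
After 6 (G): row=3 col=0 char='r'
After 7 (b): row=2 col=12 char='l'
After 8 (0): row=2 col=0 char='f'
After 9 (0): row=2 col=0 char='f'
After 10 (k): row=1 col=0 char='d'
After 11 (b): row=0 col=10 char='t'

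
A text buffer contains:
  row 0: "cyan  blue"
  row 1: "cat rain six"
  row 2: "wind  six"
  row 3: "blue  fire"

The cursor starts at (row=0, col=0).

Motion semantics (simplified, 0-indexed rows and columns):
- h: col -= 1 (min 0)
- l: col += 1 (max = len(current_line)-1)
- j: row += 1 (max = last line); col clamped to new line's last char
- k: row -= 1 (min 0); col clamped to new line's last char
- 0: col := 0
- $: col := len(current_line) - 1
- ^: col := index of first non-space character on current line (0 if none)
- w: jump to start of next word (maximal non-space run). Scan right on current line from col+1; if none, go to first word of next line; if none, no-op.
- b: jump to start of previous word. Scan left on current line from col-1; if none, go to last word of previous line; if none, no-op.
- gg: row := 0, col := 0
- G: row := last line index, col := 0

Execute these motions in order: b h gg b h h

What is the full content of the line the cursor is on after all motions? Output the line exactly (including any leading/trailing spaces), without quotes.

Answer: cyan  blue

Derivation:
After 1 (b): row=0 col=0 char='c'
After 2 (h): row=0 col=0 char='c'
After 3 (gg): row=0 col=0 char='c'
After 4 (b): row=0 col=0 char='c'
After 5 (h): row=0 col=0 char='c'
After 6 (h): row=0 col=0 char='c'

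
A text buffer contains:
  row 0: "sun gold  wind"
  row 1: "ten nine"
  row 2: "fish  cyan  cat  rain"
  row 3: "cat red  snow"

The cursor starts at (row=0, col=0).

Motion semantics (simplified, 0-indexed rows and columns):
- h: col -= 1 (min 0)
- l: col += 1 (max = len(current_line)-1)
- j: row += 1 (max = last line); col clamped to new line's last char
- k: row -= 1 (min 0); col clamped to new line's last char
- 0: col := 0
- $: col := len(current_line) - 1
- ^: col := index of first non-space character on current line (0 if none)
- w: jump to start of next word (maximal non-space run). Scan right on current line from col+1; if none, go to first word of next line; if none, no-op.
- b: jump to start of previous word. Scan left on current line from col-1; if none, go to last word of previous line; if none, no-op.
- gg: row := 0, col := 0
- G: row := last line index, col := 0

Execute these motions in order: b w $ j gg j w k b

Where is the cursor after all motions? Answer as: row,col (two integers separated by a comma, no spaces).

Answer: 0,0

Derivation:
After 1 (b): row=0 col=0 char='s'
After 2 (w): row=0 col=4 char='g'
After 3 ($): row=0 col=13 char='d'
After 4 (j): row=1 col=7 char='e'
After 5 (gg): row=0 col=0 char='s'
After 6 (j): row=1 col=0 char='t'
After 7 (w): row=1 col=4 char='n'
After 8 (k): row=0 col=4 char='g'
After 9 (b): row=0 col=0 char='s'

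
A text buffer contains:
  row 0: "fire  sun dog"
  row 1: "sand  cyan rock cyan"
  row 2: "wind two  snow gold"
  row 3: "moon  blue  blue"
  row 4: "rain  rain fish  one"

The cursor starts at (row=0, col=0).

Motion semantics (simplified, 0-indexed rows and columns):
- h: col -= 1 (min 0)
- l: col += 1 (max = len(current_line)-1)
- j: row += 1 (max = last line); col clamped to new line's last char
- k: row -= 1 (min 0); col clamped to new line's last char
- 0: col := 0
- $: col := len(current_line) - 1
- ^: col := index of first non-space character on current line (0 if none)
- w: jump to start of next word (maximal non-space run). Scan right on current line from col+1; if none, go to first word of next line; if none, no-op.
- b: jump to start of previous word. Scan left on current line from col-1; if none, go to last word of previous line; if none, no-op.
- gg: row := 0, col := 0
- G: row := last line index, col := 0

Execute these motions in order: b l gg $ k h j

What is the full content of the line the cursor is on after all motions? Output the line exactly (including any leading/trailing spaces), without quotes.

After 1 (b): row=0 col=0 char='f'
After 2 (l): row=0 col=1 char='i'
After 3 (gg): row=0 col=0 char='f'
After 4 ($): row=0 col=12 char='g'
After 5 (k): row=0 col=12 char='g'
After 6 (h): row=0 col=11 char='o'
After 7 (j): row=1 col=11 char='r'

Answer: sand  cyan rock cyan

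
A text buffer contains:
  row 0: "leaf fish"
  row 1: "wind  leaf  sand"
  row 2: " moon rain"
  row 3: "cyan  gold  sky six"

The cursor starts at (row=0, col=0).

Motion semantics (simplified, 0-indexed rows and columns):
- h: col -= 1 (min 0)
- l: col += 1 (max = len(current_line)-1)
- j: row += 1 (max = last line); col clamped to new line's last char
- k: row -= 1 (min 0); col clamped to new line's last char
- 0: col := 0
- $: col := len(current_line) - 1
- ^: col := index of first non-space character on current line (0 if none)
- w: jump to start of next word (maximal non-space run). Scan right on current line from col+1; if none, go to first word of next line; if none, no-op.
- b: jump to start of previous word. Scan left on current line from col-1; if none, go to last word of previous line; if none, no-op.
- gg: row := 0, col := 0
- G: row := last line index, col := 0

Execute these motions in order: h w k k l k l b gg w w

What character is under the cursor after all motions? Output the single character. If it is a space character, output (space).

After 1 (h): row=0 col=0 char='l'
After 2 (w): row=0 col=5 char='f'
After 3 (k): row=0 col=5 char='f'
After 4 (k): row=0 col=5 char='f'
After 5 (l): row=0 col=6 char='i'
After 6 (k): row=0 col=6 char='i'
After 7 (l): row=0 col=7 char='s'
After 8 (b): row=0 col=5 char='f'
After 9 (gg): row=0 col=0 char='l'
After 10 (w): row=0 col=5 char='f'
After 11 (w): row=1 col=0 char='w'

Answer: w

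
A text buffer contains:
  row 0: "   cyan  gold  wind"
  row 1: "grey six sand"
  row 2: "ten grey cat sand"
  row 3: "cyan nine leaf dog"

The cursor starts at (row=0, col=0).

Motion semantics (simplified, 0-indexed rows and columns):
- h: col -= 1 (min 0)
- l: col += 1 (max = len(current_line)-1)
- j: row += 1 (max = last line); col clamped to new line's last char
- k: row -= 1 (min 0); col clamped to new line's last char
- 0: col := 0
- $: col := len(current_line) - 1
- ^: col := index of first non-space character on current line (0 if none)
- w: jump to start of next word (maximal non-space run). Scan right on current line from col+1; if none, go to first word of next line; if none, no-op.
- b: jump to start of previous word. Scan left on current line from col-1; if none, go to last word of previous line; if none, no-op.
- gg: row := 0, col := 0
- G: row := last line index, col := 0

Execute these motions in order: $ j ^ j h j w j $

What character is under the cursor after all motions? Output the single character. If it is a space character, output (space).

After 1 ($): row=0 col=18 char='d'
After 2 (j): row=1 col=12 char='d'
After 3 (^): row=1 col=0 char='g'
After 4 (j): row=2 col=0 char='t'
After 5 (h): row=2 col=0 char='t'
After 6 (j): row=3 col=0 char='c'
After 7 (w): row=3 col=5 char='n'
After 8 (j): row=3 col=5 char='n'
After 9 ($): row=3 col=17 char='g'

Answer: g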